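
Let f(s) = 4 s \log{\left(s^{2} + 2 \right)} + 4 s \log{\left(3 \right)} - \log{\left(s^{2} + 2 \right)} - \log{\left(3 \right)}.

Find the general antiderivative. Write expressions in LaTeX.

F(s) = 2 s^{2} \log{\left(3 s^{2} + 6 \right)} - 2 s^{2} - s \log{\left(3 s^{2} + 6 \right)} + 2 s + 4 \log{\left(s^{2} + 2 \right)} - 2 \sqrt{2} \operatorname{atan}{\left(\frac{\sqrt{2} s}{2} \right)} + C

Integrate term by term and add the pieces.
Check: d/ds[2 s^{2} \log{\left(3 s^{2} + 6 \right)} - 2 s^{2} - s \log{\left(3 s^{2} + 6 \right)} + 2 s + 4 \log{\left(s^{2} + 2 \right)} - 2 \sqrt{2} \operatorname{atan}{\left(\frac{\sqrt{2} s}{2} \right)}] = 4 s \log{\left(s^{2} + 2 \right)} + 4 s \log{\left(3 \right)} - \log{\left(s^{2} + 2 \right)} - \log{\left(3 \right)} = f(s).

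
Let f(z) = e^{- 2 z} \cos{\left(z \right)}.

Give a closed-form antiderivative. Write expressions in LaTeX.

An antiderivative is F(z) = \frac{e^{- 2 z} \sin{\left(z \right)}}{5} - \frac{2 e^{- 2 z} \cos{\left(z \right)}}{5}.

Check any antiderivative F(z) by computing F'(z) and comparing it with f(z).
Check: d/dz[\frac{e^{- 2 z} \sin{\left(z \right)}}{5} - \frac{2 e^{- 2 z} \cos{\left(z \right)}}{5}] = e^{- 2 z} \cos{\left(z \right)} = f(z).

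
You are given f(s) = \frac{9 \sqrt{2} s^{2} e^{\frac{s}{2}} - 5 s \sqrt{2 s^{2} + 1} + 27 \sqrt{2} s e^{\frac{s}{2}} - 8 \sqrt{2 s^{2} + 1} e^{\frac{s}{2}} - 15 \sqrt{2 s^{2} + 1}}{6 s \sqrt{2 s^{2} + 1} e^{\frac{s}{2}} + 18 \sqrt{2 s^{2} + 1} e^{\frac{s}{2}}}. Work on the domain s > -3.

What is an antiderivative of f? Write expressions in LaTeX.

Whatever form F(s) takes, F'(s) = f(s) is non-negotiable.
Check: d/ds[\frac{3 \sqrt{4 s^{2} + 2}}{4} - \frac{4 \log{\left(s + 3 \right)}}{3} + \frac{5 e^{- \frac{s}{2}}}{3}] = \frac{9 \sqrt{2} s^{2} e^{\frac{s}{2}} - 5 s \sqrt{2 s^{2} + 1} + 27 \sqrt{2} s e^{\frac{s}{2}} - 8 \sqrt{2 s^{2} + 1} e^{\frac{s}{2}} - 15 \sqrt{2 s^{2} + 1}}{6 s \sqrt{2 s^{2} + 1} e^{\frac{s}{2}} + 18 \sqrt{2 s^{2} + 1} e^{\frac{s}{2}}} = f(s).

An antiderivative is F(s) = \frac{3 \sqrt{4 s^{2} + 2}}{4} - \frac{4 \log{\left(s + 3 \right)}}{3} + \frac{5 e^{- \frac{s}{2}}}{3}.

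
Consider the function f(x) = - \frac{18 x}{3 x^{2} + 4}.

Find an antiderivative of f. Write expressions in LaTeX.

f matches the chain-rule pattern g'(h)*h' with inner function h(x) = \frac{x^{2}}{2} + \frac{2}{3}; substituting u = h(x) collapses the integral.
Check: d/dx[- 3 \log{\left(\frac{x^{2}}{2} + \frac{2}{3} \right)}] = - \frac{18 x}{3 x^{2} + 4} = f(x).

An antiderivative is F(x) = - 3 \log{\left(\frac{x^{2}}{2} + \frac{2}{3} \right)}.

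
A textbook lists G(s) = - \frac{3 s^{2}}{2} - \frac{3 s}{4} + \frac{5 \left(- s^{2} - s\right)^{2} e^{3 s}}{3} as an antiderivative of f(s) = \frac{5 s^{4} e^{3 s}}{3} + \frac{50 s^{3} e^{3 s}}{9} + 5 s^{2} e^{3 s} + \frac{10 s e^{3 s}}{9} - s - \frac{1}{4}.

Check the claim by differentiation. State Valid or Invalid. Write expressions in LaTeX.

Invalid: d/ds[G] - f = \frac{10 s^{4} e^{3 s}}{3} + \frac{100 s^{3} e^{3 s}}{9} + 10 s^{2} e^{3 s} + \frac{20 s e^{3 s}}{9} - 2 s - \frac{1}{2}, which is not 0.

d/ds[G] = 5 s^{4} e^{3 s} + \frac{50 s^{3} e^{3 s}}{3} + 15 s^{2} e^{3 s} + \frac{10 s e^{3 s}}{3} - 3 s - \frac{3}{4}
d/ds[G] - f(s) = \frac{10 s^{4} e^{3 s}}{3} + \frac{100 s^{3} e^{3 s}}{9} + 10 s^{2} e^{3 s} + \frac{20 s e^{3 s}}{9} - 2 s - \frac{1}{2} != 0.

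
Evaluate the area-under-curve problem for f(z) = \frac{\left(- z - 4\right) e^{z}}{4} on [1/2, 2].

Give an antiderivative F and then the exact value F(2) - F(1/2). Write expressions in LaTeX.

Antiderivative: F(z) = - \frac{\left(z + 3\right) e^{z}}{4}; value = - \frac{5 e^{2}}{4} + \frac{7 e^{\frac{1}{2}}}{8}

f has the shape u'v + uv' for u = - \frac{z}{4} - \frac{3}{4} and v = e^{z} — it is the derivative of the product u*v.
F(z) = - \frac{\left(z + 3\right) e^{z}}{4} is an antiderivative of f.
Check: d/dz[- \frac{\left(z + 3\right) e^{z}}{4}] = - \frac{z e^{z}}{4} - e^{z}, which equals f(z).
F(2) = - \frac{5 e^{2}}{4}; F(1/2) = - \frac{7 e^{\frac{1}{2}}}{8}.
Integral = F(2) - F(1/2) = - \frac{5 e^{2}}{4} + \frac{7 e^{\frac{1}{2}}}{8}.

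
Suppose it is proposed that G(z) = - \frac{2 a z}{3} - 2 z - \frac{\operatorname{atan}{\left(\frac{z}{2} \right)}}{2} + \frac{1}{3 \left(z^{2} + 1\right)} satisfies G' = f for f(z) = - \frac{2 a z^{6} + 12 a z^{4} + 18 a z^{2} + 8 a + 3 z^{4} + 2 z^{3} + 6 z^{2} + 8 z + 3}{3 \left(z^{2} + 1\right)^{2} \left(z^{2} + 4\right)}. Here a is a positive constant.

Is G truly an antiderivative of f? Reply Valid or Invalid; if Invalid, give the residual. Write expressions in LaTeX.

d/dz[G] = \frac{- 2 a z^{6} - 12 a z^{4} - 18 a z^{2} - 8 a - 6 z^{6} - 39 z^{4} - 2 z^{3} - 60 z^{2} - 8 z - 27}{3 z^{6} + 18 z^{4} + 27 z^{2} + 12}
d/dz[G] - f(z) = -2 != 0.

Invalid: d/dz[G] - f = -2, which is not 0.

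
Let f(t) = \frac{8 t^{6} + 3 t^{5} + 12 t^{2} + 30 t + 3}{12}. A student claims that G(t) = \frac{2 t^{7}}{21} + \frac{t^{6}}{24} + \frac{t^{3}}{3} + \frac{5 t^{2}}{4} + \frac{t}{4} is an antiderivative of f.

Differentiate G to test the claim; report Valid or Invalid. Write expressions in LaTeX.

Valid - the claim checks out under differentiation.

d/dt[G] = \frac{2 t^{6}}{3} + \frac{t^{5}}{4} + t^{2} + \frac{5 t}{2} + \frac{1}{4}
This equals f(t) exactly, so the claim holds.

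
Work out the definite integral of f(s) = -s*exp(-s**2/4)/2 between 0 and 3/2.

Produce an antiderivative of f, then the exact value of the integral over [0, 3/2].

Antiderivative: F(s) = exp(-s**2/4); value = -1 + exp(-9/16)

f matches the chain-rule pattern g'(h)*h' with inner function h(s) = -s**2/4; substituting u = h(s) collapses the integral.
F(s) = exp(-s**2/4) is an antiderivative of f.
Check: d/ds[exp(-s**2/4)] = -s*exp(-s**2/4)/2 = f(s).
F(3/2) = exp(-9/16); F(0) = 1.
Integral = F(3/2) - F(0) = -1 + exp(-9/16).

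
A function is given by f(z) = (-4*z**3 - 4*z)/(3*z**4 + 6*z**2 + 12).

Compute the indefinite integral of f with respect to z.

f matches the chain-rule pattern g'(h)*h' with inner function h(z) = z**4/2 + z**2 + 2; substituting u = h(z) collapses the integral.
Check: d/dz[-log(z**4/2 + z**2 + 2)/3] = (-4*z**3 - 4*z)/(3*z**4 + 6*z**2 + 12) = f(z).

F(z) = -log(z**4/2 + z**2 + 2)/3 + C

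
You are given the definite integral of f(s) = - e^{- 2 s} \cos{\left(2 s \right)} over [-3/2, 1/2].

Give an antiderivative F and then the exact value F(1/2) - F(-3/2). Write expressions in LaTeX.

Antiderivative: F(s) = - \frac{e^{- 2 s} \sin{\left(2 s \right)}}{4} + \frac{e^{- 2 s} \cos{\left(2 s \right)}}{4}; value = - \frac{e^{3} \sin{\left(3 \right)}}{4} - \frac{\sin{\left(1 \right)}}{4 e} + \frac{\cos{\left(1 \right)}}{4 e} - \frac{e^{3} \cos{\left(3 \right)}}{4}

Differentiate the proposed F(s) back; it has to land on f(s) exactly.
F(s) = - \frac{e^{- 2 s} \sin{\left(2 s \right)}}{4} + \frac{e^{- 2 s} \cos{\left(2 s \right)}}{4} is an antiderivative of f.
Check: d/ds[- \frac{e^{- 2 s} \sin{\left(2 s \right)}}{4} + \frac{e^{- 2 s} \cos{\left(2 s \right)}}{4}] = - e^{- 2 s} \cos{\left(2 s \right)} = f(s).
F(1/2) = - \frac{\sin{\left(1 \right)}}{4 e} + \frac{\cos{\left(1 \right)}}{4 e}; F(-3/2) = \frac{e^{3} \cos{\left(3 \right)}}{4} + \frac{e^{3} \sin{\left(3 \right)}}{4}.
Integral = F(1/2) - F(-3/2) = - \frac{e^{3} \sin{\left(3 \right)}}{4} - \frac{\sin{\left(1 \right)}}{4 e} + \frac{\cos{\left(1 \right)}}{4 e} - \frac{e^{3} \cos{\left(3 \right)}}{4}.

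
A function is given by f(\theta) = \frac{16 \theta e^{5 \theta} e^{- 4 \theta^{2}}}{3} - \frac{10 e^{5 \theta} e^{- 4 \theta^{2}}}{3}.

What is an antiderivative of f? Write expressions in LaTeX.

f matches the chain-rule pattern g'(h)*h' with inner function h(\theta) = - 4 \theta^{2} + 5 \theta; substituting u = h(\theta) collapses the integral.
Check: d/d\theta[- \frac{2 e^{5 \theta} e^{- 4 \theta^{2}}}{3}] = \frac{\left(16 \theta e^{5 \theta} - 10 e^{5 \theta}\right) e^{- 4 \theta^{2}}}{3}, which equals f(\theta).

An antiderivative is F(\theta) = - \frac{2 e^{5 \theta} e^{- 4 \theta^{2}}}{3}.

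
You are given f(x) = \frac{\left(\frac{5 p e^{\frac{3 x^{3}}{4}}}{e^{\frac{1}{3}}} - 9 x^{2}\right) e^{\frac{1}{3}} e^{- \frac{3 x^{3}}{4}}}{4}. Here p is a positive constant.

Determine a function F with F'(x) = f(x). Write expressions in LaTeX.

For F(x) to be correct the identity F'(x) - f(x) = 0 must hold.
Check: d/dx[\frac{5 p x + 4 e^{\frac{1}{3}} e^{- \frac{3 x^{3}}{4}}}{4}] = \frac{\left(5 p e^{\frac{3 x^{3}}{4}} - 9 x^{2} e^{\frac{1}{3}}\right) e^{- \frac{3 x^{3}}{4}}}{4}, which equals f(x).

An antiderivative is F(x) = \frac{5 p x + 4 e^{\frac{1}{3}} e^{- \frac{3 x^{3}}{4}}}{4}.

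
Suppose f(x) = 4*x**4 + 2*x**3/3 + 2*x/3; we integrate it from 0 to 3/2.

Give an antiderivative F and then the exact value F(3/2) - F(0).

Integrate term by term and add the pieces.
F(x) = 4*x**5/5 + x**4/6 + x**2/3 is an antiderivative of f.
Check: d/dx[4*x**5/5 + x**4/6 + x**2/3] = 4*x**4 + 2*x**3/3 + 2*x/3 = f(x).
F(3/2) = 1227/160; F(0) = 0.
Integral = F(3/2) - F(0) = 1227/160.

Antiderivative: F(x) = 4*x**5/5 + x**4/6 + x**2/3; value = 1227/160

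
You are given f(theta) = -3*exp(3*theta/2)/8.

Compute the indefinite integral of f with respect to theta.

F(theta) = -exp(3*theta/2)/4 + C

A first test for any F(theta): its theta-derivative must equal f(theta) identically.
Check: d/dtheta[-exp(3*theta/2)/4] = -3*exp(3*theta/2)/8 = f(theta).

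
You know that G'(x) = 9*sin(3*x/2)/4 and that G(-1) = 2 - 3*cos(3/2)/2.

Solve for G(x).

For G(x) to be correct, d/dx[G] must agree with the stated G'(x) identically.
A general antiderivative is -3*cos(3*x/2)/2 + C.
The condition gives C = 2 - 3*cos(3/2)/2 - (-3*cos(3/2)/2) = 2.
So G(x) = (4 - 3*cos(3*x/2))/2.
Check: d/dx[(4 - 3*cos(3*x/2))/2] = 9*sin(3*x/2)/4 = G'(x).

G(x) = (4 - 3*cos(3*x/2))/2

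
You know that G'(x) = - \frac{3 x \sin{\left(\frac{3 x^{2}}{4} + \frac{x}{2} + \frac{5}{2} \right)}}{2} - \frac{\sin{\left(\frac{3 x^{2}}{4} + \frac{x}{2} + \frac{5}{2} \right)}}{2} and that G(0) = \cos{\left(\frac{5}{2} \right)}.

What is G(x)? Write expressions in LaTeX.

G(x) = \cos{\left(\frac{3 x^{2}}{4} + \frac{x}{2} + \frac{5}{2} \right)}

The substitution u = \frac{3 x^{2}}{4} + \frac{x}{2} + \frac{5}{2} works: G'(x) is exactly (dG/du)*(du/dx) for that inner function.
A general antiderivative is \cos{\left(\frac{3 x^{2}}{4} + \frac{x}{2} + \frac{5}{2} \right)} + C.
The condition gives C = \cos{\left(\frac{5}{2} \right)} - (\cos{\left(\frac{5}{2} \right)}) = 0.
So G(x) = \cos{\left(\frac{3 x^{2}}{4} + \frac{x}{2} + \frac{5}{2} \right)}.
Check: d/dx[\cos{\left(\frac{3 x^{2}}{4} + \frac{x}{2} + \frac{5}{2} \right)}] = - \frac{3 x \sin{\left(\frac{3 x^{2}}{4} + \frac{x}{2} + \frac{5}{2} \right)}}{2} - \frac{\sin{\left(\frac{3 x^{2}}{4} + \frac{x}{2} + \frac{5}{2} \right)}}{2} = G'(x).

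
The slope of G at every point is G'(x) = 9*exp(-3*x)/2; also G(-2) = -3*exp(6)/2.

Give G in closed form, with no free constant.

The proposed G(x) is checked by its d/dx: the result must match the given G'(x).
A general antiderivative is -3*exp(-3*x)/2 + C.
The condition gives C = -3*exp(6)/2 - (-3*exp(6)/2) = 0.
So G(x) = -3*exp(-3*x)/2.
Check: d/dx[-3*exp(-3*x)/2] = 9*exp(-3*x)/2 = G'(x).

G(x) = -3*exp(-3*x)/2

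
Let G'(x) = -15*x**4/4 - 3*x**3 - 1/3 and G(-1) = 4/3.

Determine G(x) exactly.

G(x) = -3*x**5/4 - 3*x**4/4 - x/3 + 1

Integrate term by term and add the pieces.
A general antiderivative is -3*x**5/4 - 3*x**4/4 - x/3 + C.
The condition gives C = 4/3 - (1/3) = 1.
So G(x) = -3*x**5/4 - 3*x**4/4 - x/3 + 1.
Check: d/dx[-3*x**5/4 - 3*x**4/4 - x/3 + 1] = -15*x**4/4 - 3*x**3 - 1/3 = G'(x).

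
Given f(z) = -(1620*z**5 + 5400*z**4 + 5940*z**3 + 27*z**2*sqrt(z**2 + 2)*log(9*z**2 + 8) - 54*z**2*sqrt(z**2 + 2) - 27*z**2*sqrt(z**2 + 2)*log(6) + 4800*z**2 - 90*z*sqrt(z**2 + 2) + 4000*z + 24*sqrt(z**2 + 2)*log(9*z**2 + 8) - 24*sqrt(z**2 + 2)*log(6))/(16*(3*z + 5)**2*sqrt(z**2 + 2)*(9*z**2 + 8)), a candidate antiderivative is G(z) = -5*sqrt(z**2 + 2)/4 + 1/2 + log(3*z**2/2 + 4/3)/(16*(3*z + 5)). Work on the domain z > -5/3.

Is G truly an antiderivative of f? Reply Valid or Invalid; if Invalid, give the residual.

d/dz[G] = (-1620*z**5 - 5400*z**4 - 5940*z**3 - 27*z**2*sqrt(z**2 + 2)*log(9*z**2 + 8) + 27*z**2*sqrt(z**2 + 2)*log(6) + 54*z**2*sqrt(z**2 + 2) - 4800*z**2 + 90*z*sqrt(z**2 + 2) - 4000*z - 24*sqrt(z**2 + 2)*log(9*z**2 + 8) + 24*sqrt(z**2 + 2)*log(6))/(1296*z**4*sqrt(z**2 + 2) + 4320*z**3*sqrt(z**2 + 2) + 4752*z**2*sqrt(z**2 + 2) + 3840*z*sqrt(z**2 + 2) + 3200*sqrt(z**2 + 2))
This equals f(z) exactly, so the claim holds.

Valid: G'(z) = f(z).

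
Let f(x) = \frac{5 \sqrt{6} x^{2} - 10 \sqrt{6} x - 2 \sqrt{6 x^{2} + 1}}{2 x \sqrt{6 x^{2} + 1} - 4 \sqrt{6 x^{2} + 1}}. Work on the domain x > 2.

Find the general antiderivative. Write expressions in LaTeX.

F(x) = \frac{5 \sqrt{4 x^{2} + \frac{2}{3}}}{4} - \log{\left(\frac{x}{2} - 1 \right)} + C

Any candidate F(x) must reproduce f(x) exactly when differentiated.
Check: d/dx[\frac{5 \sqrt{4 x^{2} + \frac{2}{3}}}{4} - \log{\left(\frac{x}{2} - 1 \right)}] = \frac{5 \sqrt{6} x^{2} - 10 \sqrt{6} x - 2 \sqrt{6 x^{2} + 1}}{2 x \sqrt{6 x^{2} + 1} - 4 \sqrt{6 x^{2} + 1}} = f(x).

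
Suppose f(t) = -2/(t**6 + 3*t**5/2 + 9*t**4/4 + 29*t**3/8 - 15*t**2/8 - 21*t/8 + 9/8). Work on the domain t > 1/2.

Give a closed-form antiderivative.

The denominator factors as (t + 1)*(2*t - 1)**2*(2*t + 3)*(t**2 + 3); partial fractions split f into directly integrable pieces: -4*(43*t + 93)/(3549*(t**2 + 3)) + 8/(21*(2*t + 3)) + 920/(1521*(2*t - 1)) - 32/(39*(2*t - 1)**2) - 4/(9*(t + 1)).
Check: d/dt[460*log(t - 1/2)/1521 - 4*log(t + 1)/9 + 4*log(t + 3/2)/21 - 86*log(t**2 + 3)/3549 - 124*sqrt(3)*atan(sqrt(3)*t/3)/3549 + 16/(78*t - 39)] = -16/(8*t**6 + 12*t**5 + 18*t**4 + 29*t**3 - 15*t**2 - 21*t + 9), which equals f(t).

An antiderivative is F(t) = 460*log(t - 1/2)/1521 - 4*log(t + 1)/9 + 4*log(t + 3/2)/21 - 86*log(t**2 + 3)/3549 - 124*sqrt(3)*atan(sqrt(3)*t/3)/3549 + 16/(78*t - 39).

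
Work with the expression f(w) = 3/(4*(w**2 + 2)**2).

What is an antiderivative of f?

Check any antiderivative F(w) by computing F'(w) and comparing it with f(w).
Check: d/dw[3*(sqrt(2)*w**2*atan(sqrt(2)*w/2) + 2*w + 2*sqrt(2)*atan(sqrt(2)*w/2))/(32*(w**2 + 2))] = 3/(4*w**4 + 16*w**2 + 16), which equals f(w).

An antiderivative is F(w) = 3*(sqrt(2)*w**2*atan(sqrt(2)*w/2) + 2*w + 2*sqrt(2)*atan(sqrt(2)*w/2))/(32*(w**2 + 2)).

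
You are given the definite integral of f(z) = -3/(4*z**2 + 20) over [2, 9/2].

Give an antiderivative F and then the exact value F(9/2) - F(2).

Antiderivative: F(z) = -3*sqrt(5)*atan(sqrt(5)*z/5)/20; value = -3*sqrt(5)*atan(9*sqrt(5)/10)/20 + 3*sqrt(5)*atan(2*sqrt(5)/5)/20

A candidate is checked by its d/dz: the result must match f(z).
F(z) = -3*sqrt(5)*atan(sqrt(5)*z/5)/20 is an antiderivative of f.
Check: d/dz[-3*sqrt(5)*atan(sqrt(5)*z/5)/20] = -3/(4*z**2 + 20) = f(z).
F(9/2) = -3*sqrt(5)*atan(9*sqrt(5)/10)/20; F(2) = -3*sqrt(5)*atan(2*sqrt(5)/5)/20.
Integral = F(9/2) - F(2) = -3*sqrt(5)*atan(9*sqrt(5)/10)/20 + 3*sqrt(5)*atan(2*sqrt(5)/5)/20.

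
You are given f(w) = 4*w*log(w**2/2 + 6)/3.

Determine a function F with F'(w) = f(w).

An antiderivative is F(w) = 2*w**2*log(w**2/2 + 6)/3 - 2*w**2/3 + 8*log(w**2 + 12).

An antiderivative F(w) passes only if d/dw[F] lands on f(w) exactly.
Check: d/dw[2*w**2*log(w**2/2 + 6)/3 - 2*w**2/3 + 8*log(w**2 + 12)] = 4*w*log(w**2/2 + 6)/3 = f(w).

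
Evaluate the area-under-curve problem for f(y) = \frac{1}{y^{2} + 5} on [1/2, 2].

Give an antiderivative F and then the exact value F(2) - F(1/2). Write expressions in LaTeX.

Whatever form F(y) takes, F'(y) = f(y) is non-negotiable.
F(y) = \frac{\sqrt{5} \operatorname{atan}{\left(\frac{\sqrt{5} y}{5} \right)}}{5} is an antiderivative of f.
Check: d/dy[\frac{\sqrt{5} \operatorname{atan}{\left(\frac{\sqrt{5} y}{5} \right)}}{5}] = \frac{1}{y^{2} + 5} = f(y).
F(2) = \frac{\sqrt{5} \operatorname{atan}{\left(\frac{2 \sqrt{5}}{5} \right)}}{5}; F(1/2) = \frac{\sqrt{5} \operatorname{atan}{\left(\frac{\sqrt{5}}{10} \right)}}{5}.
Integral = F(2) - F(1/2) = - \frac{\sqrt{5} \operatorname{atan}{\left(\frac{\sqrt{5}}{10} \right)}}{5} + \frac{\sqrt{5} \operatorname{atan}{\left(\frac{2 \sqrt{5}}{5} \right)}}{5}.

Antiderivative: F(y) = \frac{\sqrt{5} \operatorname{atan}{\left(\frac{\sqrt{5} y}{5} \right)}}{5}; value = - \frac{\sqrt{5} \operatorname{atan}{\left(\frac{\sqrt{5}}{10} \right)}}{5} + \frac{\sqrt{5} \operatorname{atan}{\left(\frac{2 \sqrt{5}}{5} \right)}}{5}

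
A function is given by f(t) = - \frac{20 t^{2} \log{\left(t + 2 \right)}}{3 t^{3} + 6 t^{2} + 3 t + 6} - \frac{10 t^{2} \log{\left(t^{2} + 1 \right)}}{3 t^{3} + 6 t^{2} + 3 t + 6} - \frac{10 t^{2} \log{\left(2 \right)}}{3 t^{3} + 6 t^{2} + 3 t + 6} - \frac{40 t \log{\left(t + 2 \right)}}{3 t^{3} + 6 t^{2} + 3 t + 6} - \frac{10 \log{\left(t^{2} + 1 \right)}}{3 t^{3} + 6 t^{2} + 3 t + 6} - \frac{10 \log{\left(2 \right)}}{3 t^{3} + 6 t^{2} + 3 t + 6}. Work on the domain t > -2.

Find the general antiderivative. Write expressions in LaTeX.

Recognize the product-rule pattern: f = u'v + uv' with u = - \frac{10 \log{\left(t + 2 \right)}}{3}, v = \log{\left(2 t^{2} + 2 \right)}, so integration by parts undoes it.
Check: d/dt[- \frac{10 \log{\left(t + 2 \right)} \log{\left(t^{2} + 1 \right)}}{3} - \frac{10 \log{\left(2 \right)} \log{\left(t + 2 \right)}}{3}] = \frac{- 20 t^{2} \log{\left(t + 2 \right)} - 10 t^{2} \log{\left(t^{2} + 1 \right)} - 10 t^{2} \log{\left(2 \right)} - 40 t \log{\left(t + 2 \right)} - 10 \log{\left(t^{2} + 1 \right)} - 10 \log{\left(2 \right)}}{3 t^{3} + 6 t^{2} + 3 t + 6}, which equals f(t).

F(t) = - \frac{10 \log{\left(t + 2 \right)} \log{\left(t^{2} + 1 \right)}}{3} - \frac{10 \log{\left(2 \right)} \log{\left(t + 2 \right)}}{3} + C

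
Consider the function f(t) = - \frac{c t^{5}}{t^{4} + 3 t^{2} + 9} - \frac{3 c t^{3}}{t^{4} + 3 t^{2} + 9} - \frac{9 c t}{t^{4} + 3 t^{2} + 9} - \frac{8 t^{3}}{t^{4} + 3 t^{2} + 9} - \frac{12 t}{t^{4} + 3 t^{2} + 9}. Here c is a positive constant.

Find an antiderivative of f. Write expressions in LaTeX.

The integrand splits into summands that can be handled one at a time.
Check: d/dt[- \frac{c t^{2}}{2} - 2 \log{\left(\frac{t^{4}}{3} + t^{2} + 3 \right)}] = \frac{- c t^{5} - 3 c t^{3} - 9 c t - 8 t^{3} - 12 t}{t^{4} + 3 t^{2} + 9}, which equals f(t).

An antiderivative is F(t) = - \frac{c t^{2}}{2} - 2 \log{\left(\frac{t^{4}}{3} + t^{2} + 3 \right)}.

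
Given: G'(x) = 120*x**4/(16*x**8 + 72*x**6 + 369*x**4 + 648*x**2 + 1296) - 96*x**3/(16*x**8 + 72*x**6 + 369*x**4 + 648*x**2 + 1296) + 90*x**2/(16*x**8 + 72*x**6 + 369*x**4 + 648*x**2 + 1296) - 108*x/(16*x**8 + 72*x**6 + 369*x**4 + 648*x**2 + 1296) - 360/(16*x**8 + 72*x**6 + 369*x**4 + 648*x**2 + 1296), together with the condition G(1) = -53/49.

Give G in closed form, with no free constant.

Recognize the product-rule pattern: G'(x) = u'v + uv' with u = 1/(2*x**4/3 + 3*x**2/2 + 6), v = 1 - 5*x/3, so integration by parts undoes it.
A general antiderivative is (1 - 5*x/3)/(2*x**4/3 + 3*x**2/2 + 6) + C.
The condition gives C = -53/49 - (-4/49) = -1.
So G(x) = -(4*x**4 + 9*x**2 + 10*x + 30)/(4*x**4 + 9*x**2 + 36).
Check: d/dx[-(4*x**4 + 9*x**2 + 10*x + 30)/(4*x**4 + 9*x**2 + 36)] = (120*x**4 - 96*x**3 + 90*x**2 - 108*x - 360)/(16*x**8 + 72*x**6 + 369*x**4 + 648*x**2 + 1296), which equals G'(x).

G(x) = -(4*x**4 + 9*x**2 + 10*x + 30)/(4*x**4 + 9*x**2 + 36)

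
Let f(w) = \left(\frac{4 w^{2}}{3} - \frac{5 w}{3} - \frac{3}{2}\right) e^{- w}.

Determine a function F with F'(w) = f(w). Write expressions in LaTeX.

An antiderivative is F(w) = \frac{\left(- 8 w^{2} - 6 w + 3\right) e^{- w}}{6}.

f has the shape u'v + uv' for u = - \frac{4 w^{2}}{3} - w + \frac{1}{2} and v = e^{- w} — it is the derivative of the product u*v.
Check: d/dw[\frac{\left(- 8 w^{2} - 6 w + 3\right) e^{- w}}{6}] = \frac{\left(8 w^{2} - 10 w - 9\right) e^{- w}}{6}, which equals f(w).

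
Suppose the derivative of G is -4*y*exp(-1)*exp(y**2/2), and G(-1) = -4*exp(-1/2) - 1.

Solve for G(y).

G(y) = -4*exp(-1)*exp(y**2/2) - 1

G'(y) matches the chain-rule pattern g'(h)*h' with inner function h(y) = y**2/2 - 1; substituting u = h(y) collapses the integral.
A general antiderivative is -4*exp(y**2/2 - 1) + C.
The condition gives C = -4*exp(-1/2) - 1 - (-4*exp(-1/2)) = -1.
So G(y) = -4*exp(-1)*exp(y**2/2) - 1.
Check: d/dy[-4*exp(-1)*exp(y**2/2) - 1] = -4*y*exp(-1)*exp(y**2/2) = G'(y).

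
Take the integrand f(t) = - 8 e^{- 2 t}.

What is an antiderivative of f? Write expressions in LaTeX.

An antiderivative is F(t) = 4 e^{- 2 t}.

Any candidate F(t) must reproduce f(t) exactly when differentiated.
Check: d/dt[4 e^{- 2 t}] = - 8 e^{- 2 t} = f(t).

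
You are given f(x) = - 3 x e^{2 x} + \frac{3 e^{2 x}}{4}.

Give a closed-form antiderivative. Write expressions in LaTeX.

f has the shape u'v + uv' for u = \frac{9}{8} - \frac{3 x}{2} and v = e^{2 x} — it is the derivative of the product u*v.
Check: d/dx[- \frac{3 x e^{2 x}}{2} + \frac{9 e^{2 x}}{8}] = - 3 x e^{2 x} + \frac{3 e^{2 x}}{4} = f(x).

An antiderivative is F(x) = - \frac{3 x e^{2 x}}{2} + \frac{9 e^{2 x}}{8}.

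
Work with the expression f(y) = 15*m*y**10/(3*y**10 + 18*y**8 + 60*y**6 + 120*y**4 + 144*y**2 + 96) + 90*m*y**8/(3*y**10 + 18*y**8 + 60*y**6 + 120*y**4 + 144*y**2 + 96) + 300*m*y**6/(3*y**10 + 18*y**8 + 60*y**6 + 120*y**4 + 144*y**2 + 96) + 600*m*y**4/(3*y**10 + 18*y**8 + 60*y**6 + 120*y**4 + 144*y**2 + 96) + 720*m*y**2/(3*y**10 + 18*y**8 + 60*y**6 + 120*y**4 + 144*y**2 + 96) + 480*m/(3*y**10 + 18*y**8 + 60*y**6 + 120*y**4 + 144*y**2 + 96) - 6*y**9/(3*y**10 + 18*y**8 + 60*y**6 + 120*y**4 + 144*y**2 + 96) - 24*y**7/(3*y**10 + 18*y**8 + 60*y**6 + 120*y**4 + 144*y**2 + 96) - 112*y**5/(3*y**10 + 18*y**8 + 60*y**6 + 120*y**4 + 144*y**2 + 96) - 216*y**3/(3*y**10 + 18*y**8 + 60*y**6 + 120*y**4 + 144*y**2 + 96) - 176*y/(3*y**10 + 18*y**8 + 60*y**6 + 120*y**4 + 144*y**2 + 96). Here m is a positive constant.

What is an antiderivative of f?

An antiderivative is F(y) = (15*m*y**5 + 30*m*y**3 + 60*m*y - 3*y**4*log(y**2/2 + 1) - 6*y**2*log(y**2/2 + 1) - 12*log(y**2/2 + 1) + 10)/(3*(y**4 + 2*y**2 + 4)).

Integrate term by term and add the pieces.
Check: d/dy[(15*m*y**5 + 30*m*y**3 + 60*m*y - 3*y**4*log(y**2/2 + 1) - 6*y**2*log(y**2/2 + 1) - 12*log(y**2/2 + 1) + 10)/(3*(y**4 + 2*y**2 + 4))] = (15*m*y**10 + 90*m*y**8 + 300*m*y**6 + 600*m*y**4 + 720*m*y**2 + 480*m - 6*y**9 - 24*y**7 - 112*y**5 - 216*y**3 - 176*y)/(3*y**10 + 18*y**8 + 60*y**6 + 120*y**4 + 144*y**2 + 96), which equals f(y).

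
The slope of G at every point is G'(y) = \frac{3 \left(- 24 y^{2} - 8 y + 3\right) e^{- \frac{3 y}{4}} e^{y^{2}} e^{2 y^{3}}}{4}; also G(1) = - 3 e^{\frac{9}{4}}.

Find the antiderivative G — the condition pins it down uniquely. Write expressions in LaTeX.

G(y) = - 3 e^{- \frac{3 y}{4}} e^{y^{2}} e^{2 y^{3}}

The substitution u = 2 y^{3} + y^{2} - \frac{3 y}{4} works: G'(y) is exactly (dG/du)*(du/dy) for that inner function.
A general antiderivative is - 3 e^{2 y^{3} + y^{2} - \frac{3 y}{4}} + C.
The condition gives C = - 3 e^{\frac{9}{4}} - (- 3 e^{\frac{9}{4}}) = 0.
So G(y) = - 3 e^{- \frac{3 y}{4}} e^{y^{2}} e^{2 y^{3}}.
Check: d/dy[- 3 e^{- \frac{3 y}{4}} e^{y^{2}} e^{2 y^{3}}] = \frac{\left(- 72 y^{2} e^{y^{2}} e^{2 y^{3}} - 24 y e^{y^{2}} e^{2 y^{3}} + 9 e^{y^{2}} e^{2 y^{3}}\right) e^{- \frac{3 y}{4}}}{4}, which equals G'(y).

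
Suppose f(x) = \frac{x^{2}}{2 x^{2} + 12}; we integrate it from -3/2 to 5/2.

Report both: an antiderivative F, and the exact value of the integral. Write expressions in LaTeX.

Whatever form F(x) takes, F'(x) = f(x) is non-negotiable.
F(x) = \frac{x - \sqrt{6} \operatorname{atan}{\left(\frac{\sqrt{6} x}{6} \right)}}{2} is an antiderivative of f.
Check: d/dx[\frac{x - \sqrt{6} \operatorname{atan}{\left(\frac{\sqrt{6} x}{6} \right)}}{2}] = \frac{x^{2}}{2 x^{2} + 12} = f(x).
F(5/2) = - \frac{\sqrt{6} \operatorname{atan}{\left(\frac{5 \sqrt{6}}{12} \right)}}{2} + \frac{5}{4}; F(-3/2) = - \frac{3}{4} + \frac{\sqrt{6} \operatorname{atan}{\left(\frac{\sqrt{6}}{4} \right)}}{2}.
Integral = F(5/2) - F(-3/2) = - \frac{\sqrt{6} \operatorname{atan}{\left(\frac{5 \sqrt{6}}{12} \right)}}{2} - \frac{\sqrt{6} \operatorname{atan}{\left(\frac{\sqrt{6}}{4} \right)}}{2} + 2.

Antiderivative: F(x) = \frac{x - \sqrt{6} \operatorname{atan}{\left(\frac{\sqrt{6} x}{6} \right)}}{2}; value = - \frac{\sqrt{6} \operatorname{atan}{\left(\frac{5 \sqrt{6}}{12} \right)}}{2} - \frac{\sqrt{6} \operatorname{atan}{\left(\frac{\sqrt{6}}{4} \right)}}{2} + 2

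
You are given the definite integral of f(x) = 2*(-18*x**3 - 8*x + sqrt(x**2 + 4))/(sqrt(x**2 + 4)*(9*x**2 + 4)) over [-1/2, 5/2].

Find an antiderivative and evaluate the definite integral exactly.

For F(x) to be correct the identity F'(x) - f(x) = 0 must hold.
F(x) = -4*sqrt(x**2 + 4) + atan(3*x/2)/3 is an antiderivative of f.
Check: d/dx[-4*sqrt(x**2 + 4) + atan(3*x/2)/3] = (-36*x**3 - 16*x + 2*sqrt(x**2 + 4))/(9*x**2*sqrt(x**2 + 4) + 4*sqrt(x**2 + 4)), which equals f(x).
F(5/2) = -2*sqrt(41) + atan(15/4)/3; F(-1/2) = -2*sqrt(17) - atan(3/4)/3.
Integral = F(5/2) - F(-1/2) = -2*sqrt(41) + atan(3/4)/3 + atan(15/4)/3 + 2*sqrt(17).

Antiderivative: F(x) = -4*sqrt(x**2 + 4) + atan(3*x/2)/3; value = -2*sqrt(41) + atan(3/4)/3 + atan(15/4)/3 + 2*sqrt(17)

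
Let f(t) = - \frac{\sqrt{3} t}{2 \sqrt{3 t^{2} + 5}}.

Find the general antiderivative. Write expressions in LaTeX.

The substitution u = t^{2} + \frac{5}{3} works: f is exactly (dF/du)*(du/dt) for that inner function.
Check: d/dt[- \frac{\sqrt{t^{2} + \frac{5}{3}}}{2}] = - \frac{\sqrt{3} t}{2 \sqrt{3 t^{2} + 5}} = f(t).

F(t) = - \frac{\sqrt{t^{2} + \frac{5}{3}}}{2} + C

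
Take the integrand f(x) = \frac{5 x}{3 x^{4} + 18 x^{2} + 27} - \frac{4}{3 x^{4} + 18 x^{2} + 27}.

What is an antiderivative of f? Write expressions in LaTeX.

Integrate term by term and add the pieces.
Check: d/dx[\frac{- 4 \sqrt{3} x^{2} \operatorname{atan}{\left(\frac{\sqrt{3} x}{3} \right)} - 12 x - 12 \sqrt{3} \operatorname{atan}{\left(\frac{\sqrt{3} x}{3} \right)} - 45}{54 x^{2} + 162}] = \frac{5 x - 4}{3 x^{4} + 18 x^{2} + 27}, which equals f(x).

An antiderivative is F(x) = \frac{- 4 \sqrt{3} x^{2} \operatorname{atan}{\left(\frac{\sqrt{3} x}{3} \right)} - 12 x - 12 \sqrt{3} \operatorname{atan}{\left(\frac{\sqrt{3} x}{3} \right)} - 45}{54 x^{2} + 162}.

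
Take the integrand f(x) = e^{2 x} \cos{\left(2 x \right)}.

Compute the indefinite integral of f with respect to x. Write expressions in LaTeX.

F(x) = \frac{e^{2 x} \sin{\left(2 x \right)}}{4} + \frac{e^{2 x} \cos{\left(2 x \right)}}{4} + C

Check any antiderivative F(x) by computing F'(x) and comparing it with f(x).
Check: d/dx[\frac{e^{2 x} \sin{\left(2 x \right)}}{4} + \frac{e^{2 x} \cos{\left(2 x \right)}}{4}] = e^{2 x} \cos{\left(2 x \right)} = f(x).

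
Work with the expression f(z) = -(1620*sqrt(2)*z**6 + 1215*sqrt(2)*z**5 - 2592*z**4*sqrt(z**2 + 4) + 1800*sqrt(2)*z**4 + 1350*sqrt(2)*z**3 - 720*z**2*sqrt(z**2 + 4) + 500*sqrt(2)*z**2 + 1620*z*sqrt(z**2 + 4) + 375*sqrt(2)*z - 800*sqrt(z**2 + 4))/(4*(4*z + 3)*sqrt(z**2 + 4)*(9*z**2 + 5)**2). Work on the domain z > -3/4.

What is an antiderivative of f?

An antiderivative is F(z) = (-45*z**2*sqrt(z**2 + 4) + 36*sqrt(2)*z**2*log(4*z + 3) - 25*sqrt(z**2 + 4) + 20*sqrt(2)*log(4*z + 3) + 15*sqrt(2))/(18*sqrt(2)*z**2 + 10*sqrt(2)).

An antiderivative F(z) passes only if d/dz[F] lands on f(z) exactly.
Check: d/dz[(-45*z**2*sqrt(z**2 + 4) + 36*sqrt(2)*z**2*log(4*z + 3) - 25*sqrt(z**2 + 4) + 20*sqrt(2)*log(4*z + 3) + 15*sqrt(2))/(18*sqrt(2)*z**2 + 10*sqrt(2))] = (-1620*sqrt(2)*z**6 - 1215*sqrt(2)*z**5 + 2592*z**4*sqrt(z**2 + 4) - 1800*sqrt(2)*z**4 - 1350*sqrt(2)*z**3 + 720*z**2*sqrt(z**2 + 4) - 500*sqrt(2)*z**2 - 1620*z*sqrt(z**2 + 4) - 375*sqrt(2)*z + 800*sqrt(z**2 + 4))/(1296*z**5*sqrt(z**2 + 4) + 972*z**4*sqrt(z**2 + 4) + 1440*z**3*sqrt(z**2 + 4) + 1080*z**2*sqrt(z**2 + 4) + 400*z*sqrt(z**2 + 4) + 300*sqrt(z**2 + 4)), which equals f(z).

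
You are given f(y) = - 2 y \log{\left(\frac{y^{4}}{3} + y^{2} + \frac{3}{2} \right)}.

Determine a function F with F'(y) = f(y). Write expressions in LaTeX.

Recover f(y) by differentiating a candidate F(y); any mismatch rules it out.
Check: d/dy[- y^{2} \log{\left(\frac{y^{4}}{3} + y^{2} + \frac{3}{2} \right)} + 2 y^{2} - \frac{3 \log{\left(y^{4} + 3 y^{2} + \frac{9}{2} \right)}}{2} - 3 \operatorname{atan}{\left(\frac{2 y^{2}}{3} + 1 \right)}] = - 2 y \log{\left(\frac{y^{4}}{3} + y^{2} + \frac{3}{2} \right)} = f(y).

An antiderivative is F(y) = - y^{2} \log{\left(\frac{y^{4}}{3} + y^{2} + \frac{3}{2} \right)} + 2 y^{2} - \frac{3 \log{\left(y^{4} + 3 y^{2} + \frac{9}{2} \right)}}{2} - 3 \operatorname{atan}{\left(\frac{2 y^{2}}{3} + 1 \right)}.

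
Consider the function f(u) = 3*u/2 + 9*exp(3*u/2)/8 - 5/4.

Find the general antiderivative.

F(u) = (3*u**2 - 5*u + 3*exp(3*u/2) + 3)/4 + C

Integrate term by term and add the pieces.
Check: d/du[(3*u**2 - 5*u + 3*exp(3*u/2) + 3)/4] = 3*u/2 + 9*exp(3*u/2)/8 - 5/4 = f(u).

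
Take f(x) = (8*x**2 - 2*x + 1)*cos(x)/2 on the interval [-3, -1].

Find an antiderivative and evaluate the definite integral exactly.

Antiderivative: F(x) = 4*x**2*sin(x) - x*sin(x) + 8*x*cos(x) - 15*sin(x)/2 - cos(x); value = 25*cos(3) - 9*cos(1) + 5*sin(1)/2 + 63*sin(3)/2

Differentiate the proposed F(x) back; it has to land on f(x) exactly.
F(x) = 4*x**2*sin(x) - x*sin(x) + 8*x*cos(x) - 15*sin(x)/2 - cos(x) is an antiderivative of f.
Check: d/dx[4*x**2*sin(x) - x*sin(x) + 8*x*cos(x) - 15*sin(x)/2 - cos(x)] = 4*x**2*cos(x) - x*cos(x) + cos(x)/2, which equals f(x).
F(-1) = -9*cos(1) + 5*sin(1)/2; F(-3) = -63*sin(3)/2 - 25*cos(3).
Integral = F(-1) - F(-3) = 25*cos(3) - 9*cos(1) + 5*sin(1)/2 + 63*sin(3)/2.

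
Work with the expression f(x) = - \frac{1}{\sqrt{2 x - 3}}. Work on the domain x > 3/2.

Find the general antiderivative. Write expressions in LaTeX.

Differentiate the proposed F(x) back; it has to land on f(x) exactly.
Check: d/dx[- \sqrt{2 x - 3}] = - \frac{1}{\sqrt{2 x - 3}} = f(x).

F(x) = - \sqrt{2 x - 3} + C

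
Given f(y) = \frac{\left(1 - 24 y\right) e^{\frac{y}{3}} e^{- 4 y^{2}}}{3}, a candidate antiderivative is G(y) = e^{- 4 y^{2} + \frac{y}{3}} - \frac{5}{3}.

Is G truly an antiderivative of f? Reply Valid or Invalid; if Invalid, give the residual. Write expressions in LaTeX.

Valid - the claim checks out under differentiation.

d/dy[G] = - 8 y e^{\frac{y}{3}} e^{- 4 y^{2}} + \frac{e^{\frac{y}{3}} e^{- 4 y^{2}}}{3}
This equals f(y) exactly, so the claim holds.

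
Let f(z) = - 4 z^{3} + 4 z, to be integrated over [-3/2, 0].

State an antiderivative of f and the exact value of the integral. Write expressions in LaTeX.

Integrate term by term and add the pieces.
F(z) = - z^{2} \left(z^{2} - 2\right) is an antiderivative of f.
Check: d/dz[- z^{2} \left(z^{2} - 2\right)] = - 4 z^{3} + 4 z = f(z).
F(0) = 0; F(-3/2) = - \frac{9}{16}.
Integral = F(0) - F(-3/2) = \frac{9}{16}.

Antiderivative: F(z) = - z^{2} \left(z^{2} - 2\right); value = \frac{9}{16}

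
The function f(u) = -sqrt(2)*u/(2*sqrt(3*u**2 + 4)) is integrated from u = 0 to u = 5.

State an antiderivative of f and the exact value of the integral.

The substitution w = 3*u**2/2 + 2 works: f is exactly (dF/dw)*(dw/du) for that inner function.
F(u) = -sqrt(2)*sqrt(3*u**2 + 4)/6 is an antiderivative of f.
Check: d/du[-sqrt(2)*sqrt(3*u**2 + 4)/6] = -sqrt(2)*u/(2*sqrt(3*u**2 + 4)) = f(u).
F(5) = -sqrt(158)/6; F(0) = -sqrt(2)/3.
Integral = F(5) - F(0) = -sqrt(158)/6 + sqrt(2)/3.

Antiderivative: F(u) = -sqrt(2)*sqrt(3*u**2 + 4)/6; value = -sqrt(158)/6 + sqrt(2)/3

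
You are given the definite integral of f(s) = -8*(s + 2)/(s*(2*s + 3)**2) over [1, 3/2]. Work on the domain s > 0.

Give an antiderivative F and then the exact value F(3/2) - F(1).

Factor the denominator (s*(2*s + 3)**2) and decompose: f = 32/(9*(2*s + 3)) + 8/(3*(2*s + 3)**2) - 16/(9*s); each piece integrates to a log, atan, or power term.
F(s) = (-32*s*log(s) + 32*s*log(s + 3/2) - 48*log(s) + 48*log(s + 3/2) - 12)/(18*s + 27) is an antiderivative of f.
Check: d/ds[(-32*s*log(s) + 32*s*log(s + 3/2) - 48*log(s) + 48*log(s + 3/2) - 12)/(18*s + 27)] = (-8*s - 16)/(4*s**3 + 12*s**2 + 9*s), which equals f(s).
F(3/2) = -16*log(3/2)/9 - 2/9 + 16*log(3)/9; F(1) = -4/15 + 16*log(5/2)/9.
Integral = F(3/2) - F(1) = -16*log(5/2)/9 - 16*log(3/2)/9 + 2/45 + 16*log(3)/9.

Antiderivative: F(s) = (-32*s*log(s) + 32*s*log(s + 3/2) - 48*log(s) + 48*log(s + 3/2) - 12)/(18*s + 27); value = -16*log(5/2)/9 - 16*log(3/2)/9 + 2/45 + 16*log(3)/9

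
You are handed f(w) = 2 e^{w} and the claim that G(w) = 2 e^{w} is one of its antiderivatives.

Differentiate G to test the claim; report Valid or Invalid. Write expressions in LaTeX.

d/dw[G] = 2 e^{w}
This equals f(w) exactly, so the claim holds.

Valid: G'(w) = f(w).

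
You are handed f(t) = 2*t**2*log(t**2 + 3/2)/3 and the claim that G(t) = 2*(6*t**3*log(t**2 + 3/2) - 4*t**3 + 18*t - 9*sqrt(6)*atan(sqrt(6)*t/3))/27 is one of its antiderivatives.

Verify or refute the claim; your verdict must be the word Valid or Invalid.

d/dt[G] = 4*t**2*log(t**2 + 3/2)/3
d/dt[G] - f(t) = 2*t**2*log(t**2 + 3/2)/3 != 0.

Invalid: d/dt[G] - f = 2*t**2*log(t**2 + 3/2)/3, which is not 0.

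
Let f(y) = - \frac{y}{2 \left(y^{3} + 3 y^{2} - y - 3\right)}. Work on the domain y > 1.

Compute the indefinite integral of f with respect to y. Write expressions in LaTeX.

The denominator factors as 2 \left(y - 1\right) \left(y + 1\right) \left(y + 3\right); partial fractions split f into directly integrable pieces: \frac{3}{16 \left(y + 3\right)} - \frac{1}{8 \left(y + 1\right)} - \frac{1}{16 \left(y - 1\right)}.
Check: d/dy[- \frac{\log{\left(y - 1 \right)}}{16} - \frac{\log{\left(y + 1 \right)}}{8} + \frac{3 \log{\left(y + 3 \right)}}{16}] = - \frac{y}{2 y^{3} + 6 y^{2} - 2 y - 6}, which equals f(y).

F(y) = - \frac{\log{\left(y - 1 \right)}}{16} - \frac{\log{\left(y + 1 \right)}}{8} + \frac{3 \log{\left(y + 3 \right)}}{16} + C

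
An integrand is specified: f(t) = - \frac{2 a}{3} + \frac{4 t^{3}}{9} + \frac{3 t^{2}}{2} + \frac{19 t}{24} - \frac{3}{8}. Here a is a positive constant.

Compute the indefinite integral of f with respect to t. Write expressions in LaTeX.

Integrate term by term and add the pieces.
Check: d/dt[- \frac{2 a t}{3} + \frac{\left(\frac{2 t^{2}}{3} + \frac{3 t}{2} - \frac{1}{2}\right)^{2}}{4}] = - \frac{2 a}{3} + \frac{4 t^{3}}{9} + \frac{3 t^{2}}{2} + \frac{19 t}{24} - \frac{3}{8} = f(t).

F(t) = - \frac{2 a t}{3} + \frac{\left(\frac{2 t^{2}}{3} + \frac{3 t}{2} - \frac{1}{2}\right)^{2}}{4} + C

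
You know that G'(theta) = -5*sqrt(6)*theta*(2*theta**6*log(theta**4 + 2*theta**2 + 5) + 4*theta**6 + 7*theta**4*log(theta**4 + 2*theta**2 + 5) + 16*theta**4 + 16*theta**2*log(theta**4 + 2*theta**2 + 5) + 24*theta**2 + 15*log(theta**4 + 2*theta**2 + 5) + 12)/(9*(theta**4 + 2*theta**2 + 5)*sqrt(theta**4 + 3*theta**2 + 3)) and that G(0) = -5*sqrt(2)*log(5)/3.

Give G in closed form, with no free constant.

Recognize the product-rule pattern: G'(theta) = u'v + uv' with u = -5*sqrt(2*theta**4/3 + 2*theta**2 + 2)/3, v = log(theta**4 + 2*theta**2 + 5), so integration by parts undoes it.
A general antiderivative is -5*sqrt(2*theta**4/3 + 2*theta**2 + 2)*log(theta**4 + 2*theta**2 + 5)/3 + C.
The condition gives C = -5*sqrt(2)*log(5)/3 - (-5*sqrt(2)*log(5)/3) = 0.
So G(theta) = -5*sqrt(6)*sqrt(theta**4 + 3*theta**2 + 3)*log(theta**4 + 2*theta**2 + 5)/9.
Check: d/dtheta[-5*sqrt(6)*sqrt(theta**4 + 3*theta**2 + 3)*log(theta**4 + 2*theta**2 + 5)/9] = (-10*sqrt(6)*theta**7*log(theta**4 + 2*theta**2 + 5) - 20*sqrt(6)*theta**7 - 35*sqrt(6)*theta**5*log(theta**4 + 2*theta**2 + 5) - 80*sqrt(6)*theta**5 - 80*sqrt(6)*theta**3*log(theta**4 + 2*theta**2 + 5) - 120*sqrt(6)*theta**3 - 75*sqrt(6)*theta*log(theta**4 + 2*theta**2 + 5) - 60*sqrt(6)*theta)/(9*theta**4*sqrt(theta**4 + 3*theta**2 + 3) + 18*theta**2*sqrt(theta**4 + 3*theta**2 + 3) + 45*sqrt(theta**4 + 3*theta**2 + 3)), which equals G'(theta).

G(theta) = -5*sqrt(6)*sqrt(theta**4 + 3*theta**2 + 3)*log(theta**4 + 2*theta**2 + 5)/9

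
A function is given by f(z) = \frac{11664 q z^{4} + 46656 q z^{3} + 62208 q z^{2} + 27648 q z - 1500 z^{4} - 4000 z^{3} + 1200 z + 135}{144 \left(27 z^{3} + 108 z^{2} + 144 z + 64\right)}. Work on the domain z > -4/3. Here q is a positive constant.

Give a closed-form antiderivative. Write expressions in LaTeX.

An antiderivative is F(z) = \frac{3 q z^{2}}{2} - \frac{5 \left(\frac{1}{2} - \frac{5 z^{2}}{3}\right)^{2}}{8 \left(3 z + 4\right)^{2}}.

For F(z) to be correct the identity F'(z) - f(z) = 0 must hold.
Check: d/dz[\frac{3 q z^{2}}{2} - \frac{5 \left(\frac{1}{2} - \frac{5 z^{2}}{3}\right)^{2}}{8 \left(3 z + 4\right)^{2}}] = \frac{11664 q z^{4} + 46656 q z^{3} + 62208 q z^{2} + 27648 q z - 1500 z^{4} - 4000 z^{3} + 1200 z + 135}{3888 z^{3} + 15552 z^{2} + 20736 z + 9216}, which equals f(z).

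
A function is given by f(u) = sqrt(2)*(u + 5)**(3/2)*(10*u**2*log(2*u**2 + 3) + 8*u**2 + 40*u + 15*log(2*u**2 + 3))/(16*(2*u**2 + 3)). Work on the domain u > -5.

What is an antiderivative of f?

An antiderivative is F(u) = u**2*sqrt(u/2 + 5/2)*log(2*u**2 + 3)/4 + 5*u*sqrt(u/2 + 5/2)*log(2*u**2 + 3)/2 + 25*sqrt(u/2 + 5/2)*log(2*u**2 + 3)/4.

f has the shape v'r + vr' for v = (u/2 + 5/2)**(5/2) and r = log(2*u**2 + 3) — it is the derivative of the product v*r.
Check: d/du[u**2*sqrt(u/2 + 5/2)*log(2*u**2 + 3)/4 + 5*u*sqrt(u/2 + 5/2)*log(2*u**2 + 3)/2 + 25*sqrt(u/2 + 5/2)*log(2*u**2 + 3)/4] = (10*sqrt(2)*u**4*log(2*u**2 + 3) + 8*sqrt(2)*u**4 + 100*sqrt(2)*u**3*log(2*u**2 + 3) + 120*sqrt(2)*u**3 + 265*sqrt(2)*u**2*log(2*u**2 + 3) + 600*sqrt(2)*u**2 + 150*sqrt(2)*u*log(2*u**2 + 3) + 1000*sqrt(2)*u + 375*sqrt(2)*log(2*u**2 + 3))/(32*u**2*sqrt(u + 5) + 48*sqrt(u + 5)), which equals f(u).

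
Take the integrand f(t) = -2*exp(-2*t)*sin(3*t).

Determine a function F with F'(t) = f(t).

An antiderivative is F(t) = 2*(2*sin(3*t) + 3*cos(3*t))*exp(-2*t)/13.

For F(t) to be correct the identity F'(t) - f(t) = 0 must hold.
Check: d/dt[2*(2*sin(3*t) + 3*cos(3*t))*exp(-2*t)/13] = -2*exp(-2*t)*sin(3*t) = f(t).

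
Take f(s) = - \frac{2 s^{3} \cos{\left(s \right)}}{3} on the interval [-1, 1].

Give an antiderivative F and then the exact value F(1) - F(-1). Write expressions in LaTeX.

Since d/ds undoes antidifferentiation here, F'(s) = f(s) is required of F(s).
F(s) = - \frac{2 s^{3} \sin{\left(s \right)}}{3} - 2 s^{2} \cos{\left(s \right)} + 4 s \sin{\left(s \right)} + 4 \cos{\left(s \right)} is an antiderivative of f.
Check: d/ds[- \frac{2 s^{3} \sin{\left(s \right)}}{3} - 2 s^{2} \cos{\left(s \right)} + 4 s \sin{\left(s \right)} + 4 \cos{\left(s \right)}] = - \frac{2 s^{3} \cos{\left(s \right)}}{3} = f(s).
F(1) = 2 \cos{\left(1 \right)} + \frac{10 \sin{\left(1 \right)}}{3}; F(-1) = 2 \cos{\left(1 \right)} + \frac{10 \sin{\left(1 \right)}}{3}.
Integral = F(1) - F(-1) = 0.

Antiderivative: F(s) = - \frac{2 s^{3} \sin{\left(s \right)}}{3} - 2 s^{2} \cos{\left(s \right)} + 4 s \sin{\left(s \right)} + 4 \cos{\left(s \right)}; value = 0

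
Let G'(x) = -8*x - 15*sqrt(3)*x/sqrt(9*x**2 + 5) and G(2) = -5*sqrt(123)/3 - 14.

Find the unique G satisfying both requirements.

G(x) = -4*x**2 - 5*sqrt(3*x**2 + 5/3) + 2

Integrate term by term and add the pieces.
A general antiderivative is -4*x**2 - 5*sqrt(3*x**2 + 5/3) + C.
The condition gives C = -5*sqrt(123)/3 - 14 - (-5*sqrt(123)/3 - 16) = 2.
So G(x) = -4*x**2 - 5*sqrt(3*x**2 + 5/3) + 2.
Check: d/dx[-4*x**2 - 5*sqrt(3*x**2 + 5/3) + 2] = (-8*x*sqrt(9*x**2 + 5) - 15*sqrt(3)*x)/sqrt(9*x**2 + 5), which equals G'(x).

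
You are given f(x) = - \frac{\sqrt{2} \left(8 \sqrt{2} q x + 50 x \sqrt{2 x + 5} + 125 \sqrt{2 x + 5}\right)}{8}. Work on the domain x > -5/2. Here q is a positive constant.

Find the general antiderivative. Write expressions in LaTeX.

For F(x) to be correct the identity F'(x) - f(x) = 0 must hold.
Check: d/dx[\frac{\sqrt{2} \left(- 4 \sqrt{2} q x^{2} - 20 x^{2} \sqrt{2 x + 5} - 100 x \sqrt{2 x + 5} - 125 \sqrt{2 x + 5}\right)}{8}] = \frac{- 16 q x \sqrt{2 x + 5} - 100 \sqrt{2} x^{2} - 500 \sqrt{2} x - 625 \sqrt{2}}{8 \sqrt{2 x + 5}}, which equals f(x).

F(x) = \frac{\sqrt{2} \left(- 4 \sqrt{2} q x^{2} - 20 x^{2} \sqrt{2 x + 5} - 100 x \sqrt{2 x + 5} - 125 \sqrt{2 x + 5}\right)}{8} + C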